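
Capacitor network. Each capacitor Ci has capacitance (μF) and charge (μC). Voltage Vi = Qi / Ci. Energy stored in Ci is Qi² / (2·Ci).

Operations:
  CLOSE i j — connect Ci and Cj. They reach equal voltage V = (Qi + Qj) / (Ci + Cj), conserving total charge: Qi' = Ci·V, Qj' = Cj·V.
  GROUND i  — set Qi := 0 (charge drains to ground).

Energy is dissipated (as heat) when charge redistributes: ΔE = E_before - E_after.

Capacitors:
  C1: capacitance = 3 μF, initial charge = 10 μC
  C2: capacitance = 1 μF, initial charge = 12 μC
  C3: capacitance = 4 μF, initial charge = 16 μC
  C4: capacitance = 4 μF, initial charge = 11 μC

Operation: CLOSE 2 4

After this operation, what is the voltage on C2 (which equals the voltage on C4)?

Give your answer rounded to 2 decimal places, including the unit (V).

Answer: 4.60 V

Derivation:
Initial: C1(3μF, Q=10μC, V=3.33V), C2(1μF, Q=12μC, V=12.00V), C3(4μF, Q=16μC, V=4.00V), C4(4μF, Q=11μC, V=2.75V)
Op 1: CLOSE 2-4: Q_total=23.00, C_total=5.00, V=4.60; Q2=4.60, Q4=18.40; dissipated=34.225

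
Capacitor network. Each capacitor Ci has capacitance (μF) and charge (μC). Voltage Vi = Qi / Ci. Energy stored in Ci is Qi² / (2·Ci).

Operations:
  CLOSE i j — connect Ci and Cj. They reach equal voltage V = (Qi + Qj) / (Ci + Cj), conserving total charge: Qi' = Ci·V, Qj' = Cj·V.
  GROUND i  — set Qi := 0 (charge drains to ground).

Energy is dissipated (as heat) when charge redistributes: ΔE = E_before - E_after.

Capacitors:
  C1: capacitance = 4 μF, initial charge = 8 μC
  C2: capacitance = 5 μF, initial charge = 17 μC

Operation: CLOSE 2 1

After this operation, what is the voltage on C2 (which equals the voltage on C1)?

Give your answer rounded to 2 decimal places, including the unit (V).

Answer: 2.78 V

Derivation:
Initial: C1(4μF, Q=8μC, V=2.00V), C2(5μF, Q=17μC, V=3.40V)
Op 1: CLOSE 2-1: Q_total=25.00, C_total=9.00, V=2.78; Q2=13.89, Q1=11.11; dissipated=2.178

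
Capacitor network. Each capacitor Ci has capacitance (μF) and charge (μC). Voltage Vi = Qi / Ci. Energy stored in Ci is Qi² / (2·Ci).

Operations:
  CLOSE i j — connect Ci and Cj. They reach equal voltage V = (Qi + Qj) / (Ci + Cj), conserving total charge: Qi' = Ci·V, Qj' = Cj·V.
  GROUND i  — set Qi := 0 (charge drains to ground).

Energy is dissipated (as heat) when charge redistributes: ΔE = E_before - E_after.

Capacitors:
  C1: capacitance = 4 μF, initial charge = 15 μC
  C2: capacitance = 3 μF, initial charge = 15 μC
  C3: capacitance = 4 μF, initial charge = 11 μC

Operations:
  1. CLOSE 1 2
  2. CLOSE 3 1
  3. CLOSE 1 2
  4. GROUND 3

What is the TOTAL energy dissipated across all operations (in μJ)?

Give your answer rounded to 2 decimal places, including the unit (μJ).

Answer: 28.95 μJ

Derivation:
Initial: C1(4μF, Q=15μC, V=3.75V), C2(3μF, Q=15μC, V=5.00V), C3(4μF, Q=11μC, V=2.75V)
Op 1: CLOSE 1-2: Q_total=30.00, C_total=7.00, V=4.29; Q1=17.14, Q2=12.86; dissipated=1.339
Op 2: CLOSE 3-1: Q_total=28.14, C_total=8.00, V=3.52; Q3=14.07, Q1=14.07; dissipated=2.358
Op 3: CLOSE 1-2: Q_total=26.93, C_total=7.00, V=3.85; Q1=15.39, Q2=11.54; dissipated=0.505
Op 4: GROUND 3: Q3=0; energy lost=24.751
Total dissipated: 28.954 μJ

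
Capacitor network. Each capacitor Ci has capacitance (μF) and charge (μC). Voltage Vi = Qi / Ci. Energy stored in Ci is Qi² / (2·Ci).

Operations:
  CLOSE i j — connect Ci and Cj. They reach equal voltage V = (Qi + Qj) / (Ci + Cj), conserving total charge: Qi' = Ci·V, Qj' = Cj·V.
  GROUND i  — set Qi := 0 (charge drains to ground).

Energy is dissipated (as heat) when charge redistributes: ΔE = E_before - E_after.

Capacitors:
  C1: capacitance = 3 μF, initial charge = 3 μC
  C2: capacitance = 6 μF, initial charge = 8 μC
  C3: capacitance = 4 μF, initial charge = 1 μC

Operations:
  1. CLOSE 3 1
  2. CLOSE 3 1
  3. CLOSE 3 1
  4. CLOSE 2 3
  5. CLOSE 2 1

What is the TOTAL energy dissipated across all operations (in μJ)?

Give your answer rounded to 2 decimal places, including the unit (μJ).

Initial: C1(3μF, Q=3μC, V=1.00V), C2(6μF, Q=8μC, V=1.33V), C3(4μF, Q=1μC, V=0.25V)
Op 1: CLOSE 3-1: Q_total=4.00, C_total=7.00, V=0.57; Q3=2.29, Q1=1.71; dissipated=0.482
Op 2: CLOSE 3-1: Q_total=4.00, C_total=7.00, V=0.57; Q3=2.29, Q1=1.71; dissipated=0.000
Op 3: CLOSE 3-1: Q_total=4.00, C_total=7.00, V=0.57; Q3=2.29, Q1=1.71; dissipated=0.000
Op 4: CLOSE 2-3: Q_total=10.29, C_total=10.00, V=1.03; Q2=6.17, Q3=4.11; dissipated=0.697
Op 5: CLOSE 2-1: Q_total=7.89, C_total=9.00, V=0.88; Q2=5.26, Q1=2.63; dissipated=0.209
Total dissipated: 1.388 μJ

Answer: 1.39 μJ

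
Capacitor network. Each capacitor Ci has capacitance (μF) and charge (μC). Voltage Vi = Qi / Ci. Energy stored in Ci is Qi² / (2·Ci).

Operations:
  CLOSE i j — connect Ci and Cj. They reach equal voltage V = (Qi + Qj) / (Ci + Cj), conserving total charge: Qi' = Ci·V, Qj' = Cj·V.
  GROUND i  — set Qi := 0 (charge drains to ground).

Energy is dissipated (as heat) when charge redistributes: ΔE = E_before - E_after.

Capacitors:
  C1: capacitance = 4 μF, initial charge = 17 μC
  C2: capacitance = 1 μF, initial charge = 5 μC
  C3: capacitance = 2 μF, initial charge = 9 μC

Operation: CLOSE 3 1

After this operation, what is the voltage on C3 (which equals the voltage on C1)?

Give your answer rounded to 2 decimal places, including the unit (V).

Initial: C1(4μF, Q=17μC, V=4.25V), C2(1μF, Q=5μC, V=5.00V), C3(2μF, Q=9μC, V=4.50V)
Op 1: CLOSE 3-1: Q_total=26.00, C_total=6.00, V=4.33; Q3=8.67, Q1=17.33; dissipated=0.042

Answer: 4.33 V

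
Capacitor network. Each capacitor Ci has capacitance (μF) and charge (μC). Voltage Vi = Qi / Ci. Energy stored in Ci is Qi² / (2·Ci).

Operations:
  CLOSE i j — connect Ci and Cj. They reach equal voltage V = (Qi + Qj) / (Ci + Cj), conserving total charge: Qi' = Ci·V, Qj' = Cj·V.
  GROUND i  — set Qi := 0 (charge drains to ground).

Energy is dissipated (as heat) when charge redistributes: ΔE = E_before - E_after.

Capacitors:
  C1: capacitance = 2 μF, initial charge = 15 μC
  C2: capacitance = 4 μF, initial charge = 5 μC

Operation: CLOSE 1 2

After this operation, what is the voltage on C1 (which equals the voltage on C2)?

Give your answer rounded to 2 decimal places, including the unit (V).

Initial: C1(2μF, Q=15μC, V=7.50V), C2(4μF, Q=5μC, V=1.25V)
Op 1: CLOSE 1-2: Q_total=20.00, C_total=6.00, V=3.33; Q1=6.67, Q2=13.33; dissipated=26.042

Answer: 3.33 V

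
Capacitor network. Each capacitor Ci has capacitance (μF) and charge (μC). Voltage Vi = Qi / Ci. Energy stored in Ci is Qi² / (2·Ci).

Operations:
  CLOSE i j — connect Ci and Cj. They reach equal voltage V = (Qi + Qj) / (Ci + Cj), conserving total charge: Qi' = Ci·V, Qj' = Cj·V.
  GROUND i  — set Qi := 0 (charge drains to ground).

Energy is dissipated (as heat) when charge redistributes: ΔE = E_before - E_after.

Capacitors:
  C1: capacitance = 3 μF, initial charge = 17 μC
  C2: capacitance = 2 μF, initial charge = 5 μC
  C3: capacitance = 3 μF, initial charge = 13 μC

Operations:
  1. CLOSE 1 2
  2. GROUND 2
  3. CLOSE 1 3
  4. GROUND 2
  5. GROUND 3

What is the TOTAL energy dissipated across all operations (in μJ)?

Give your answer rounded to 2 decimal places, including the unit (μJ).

Initial: C1(3μF, Q=17μC, V=5.67V), C2(2μF, Q=5μC, V=2.50V), C3(3μF, Q=13μC, V=4.33V)
Op 1: CLOSE 1-2: Q_total=22.00, C_total=5.00, V=4.40; Q1=13.20, Q2=8.80; dissipated=6.017
Op 2: GROUND 2: Q2=0; energy lost=19.360
Op 3: CLOSE 1-3: Q_total=26.20, C_total=6.00, V=4.37; Q1=13.10, Q3=13.10; dissipated=0.003
Op 4: GROUND 2: Q2=0; energy lost=0.000
Op 5: GROUND 3: Q3=0; energy lost=28.602
Total dissipated: 53.982 μJ

Answer: 53.98 μJ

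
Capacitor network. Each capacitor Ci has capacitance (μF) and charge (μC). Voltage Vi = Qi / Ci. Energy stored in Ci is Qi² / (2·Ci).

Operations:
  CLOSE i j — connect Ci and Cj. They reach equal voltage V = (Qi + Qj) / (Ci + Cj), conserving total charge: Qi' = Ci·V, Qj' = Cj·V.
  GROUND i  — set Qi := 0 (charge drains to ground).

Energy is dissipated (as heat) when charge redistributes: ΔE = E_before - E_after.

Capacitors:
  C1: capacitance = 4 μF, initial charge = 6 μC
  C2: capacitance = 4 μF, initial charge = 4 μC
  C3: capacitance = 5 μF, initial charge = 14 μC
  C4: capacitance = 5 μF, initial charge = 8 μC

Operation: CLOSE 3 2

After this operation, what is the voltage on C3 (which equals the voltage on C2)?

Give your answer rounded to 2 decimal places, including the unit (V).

Initial: C1(4μF, Q=6μC, V=1.50V), C2(4μF, Q=4μC, V=1.00V), C3(5μF, Q=14μC, V=2.80V), C4(5μF, Q=8μC, V=1.60V)
Op 1: CLOSE 3-2: Q_total=18.00, C_total=9.00, V=2.00; Q3=10.00, Q2=8.00; dissipated=3.600

Answer: 2.00 V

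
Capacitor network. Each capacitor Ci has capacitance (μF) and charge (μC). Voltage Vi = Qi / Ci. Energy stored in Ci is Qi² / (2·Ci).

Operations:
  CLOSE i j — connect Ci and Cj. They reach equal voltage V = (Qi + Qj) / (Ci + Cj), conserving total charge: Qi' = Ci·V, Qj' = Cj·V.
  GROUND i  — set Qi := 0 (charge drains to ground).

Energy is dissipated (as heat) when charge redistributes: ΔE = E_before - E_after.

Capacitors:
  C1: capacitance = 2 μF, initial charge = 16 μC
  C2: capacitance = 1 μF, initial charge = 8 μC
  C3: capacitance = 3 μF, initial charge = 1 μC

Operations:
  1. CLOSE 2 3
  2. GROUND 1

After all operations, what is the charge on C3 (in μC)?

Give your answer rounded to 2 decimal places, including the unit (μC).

Initial: C1(2μF, Q=16μC, V=8.00V), C2(1μF, Q=8μC, V=8.00V), C3(3μF, Q=1μC, V=0.33V)
Op 1: CLOSE 2-3: Q_total=9.00, C_total=4.00, V=2.25; Q2=2.25, Q3=6.75; dissipated=22.042
Op 2: GROUND 1: Q1=0; energy lost=64.000
Final charges: Q1=0.00, Q2=2.25, Q3=6.75

Answer: 6.75 μC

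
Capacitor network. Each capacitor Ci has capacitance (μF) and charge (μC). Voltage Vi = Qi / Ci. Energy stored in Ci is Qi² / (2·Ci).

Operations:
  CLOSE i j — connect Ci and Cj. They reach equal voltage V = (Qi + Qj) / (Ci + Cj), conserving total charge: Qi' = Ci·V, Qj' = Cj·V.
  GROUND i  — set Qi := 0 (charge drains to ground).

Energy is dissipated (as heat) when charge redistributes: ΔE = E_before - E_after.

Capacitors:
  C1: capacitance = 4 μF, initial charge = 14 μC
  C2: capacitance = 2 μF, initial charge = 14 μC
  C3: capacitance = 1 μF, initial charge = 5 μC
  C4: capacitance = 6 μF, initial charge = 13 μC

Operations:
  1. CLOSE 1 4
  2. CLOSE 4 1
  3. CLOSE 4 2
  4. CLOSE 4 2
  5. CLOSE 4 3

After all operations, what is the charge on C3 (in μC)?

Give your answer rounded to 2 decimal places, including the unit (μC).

Answer: 3.95 μC

Derivation:
Initial: C1(4μF, Q=14μC, V=3.50V), C2(2μF, Q=14μC, V=7.00V), C3(1μF, Q=5μC, V=5.00V), C4(6μF, Q=13μC, V=2.17V)
Op 1: CLOSE 1-4: Q_total=27.00, C_total=10.00, V=2.70; Q1=10.80, Q4=16.20; dissipated=2.133
Op 2: CLOSE 4-1: Q_total=27.00, C_total=10.00, V=2.70; Q4=16.20, Q1=10.80; dissipated=0.000
Op 3: CLOSE 4-2: Q_total=30.20, C_total=8.00, V=3.77; Q4=22.65, Q2=7.55; dissipated=13.867
Op 4: CLOSE 4-2: Q_total=30.20, C_total=8.00, V=3.77; Q4=22.65, Q2=7.55; dissipated=0.000
Op 5: CLOSE 4-3: Q_total=27.65, C_total=7.00, V=3.95; Q4=23.70, Q3=3.95; dissipated=0.643
Final charges: Q1=10.80, Q2=7.55, Q3=3.95, Q4=23.70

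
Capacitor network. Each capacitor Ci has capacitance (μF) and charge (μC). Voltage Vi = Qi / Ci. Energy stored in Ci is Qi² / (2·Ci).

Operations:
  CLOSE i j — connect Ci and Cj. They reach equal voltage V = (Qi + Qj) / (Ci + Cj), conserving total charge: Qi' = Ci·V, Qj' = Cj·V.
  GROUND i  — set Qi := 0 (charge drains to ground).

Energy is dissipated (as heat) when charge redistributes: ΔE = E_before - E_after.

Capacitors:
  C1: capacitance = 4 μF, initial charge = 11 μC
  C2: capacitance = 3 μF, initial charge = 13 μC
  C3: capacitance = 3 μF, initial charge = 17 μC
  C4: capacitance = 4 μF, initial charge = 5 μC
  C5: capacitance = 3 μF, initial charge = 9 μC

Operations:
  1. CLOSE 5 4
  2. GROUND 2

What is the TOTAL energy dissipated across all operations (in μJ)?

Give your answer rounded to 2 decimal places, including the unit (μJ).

Answer: 30.79 μJ

Derivation:
Initial: C1(4μF, Q=11μC, V=2.75V), C2(3μF, Q=13μC, V=4.33V), C3(3μF, Q=17μC, V=5.67V), C4(4μF, Q=5μC, V=1.25V), C5(3μF, Q=9μC, V=3.00V)
Op 1: CLOSE 5-4: Q_total=14.00, C_total=7.00, V=2.00; Q5=6.00, Q4=8.00; dissipated=2.625
Op 2: GROUND 2: Q2=0; energy lost=28.167
Total dissipated: 30.792 μJ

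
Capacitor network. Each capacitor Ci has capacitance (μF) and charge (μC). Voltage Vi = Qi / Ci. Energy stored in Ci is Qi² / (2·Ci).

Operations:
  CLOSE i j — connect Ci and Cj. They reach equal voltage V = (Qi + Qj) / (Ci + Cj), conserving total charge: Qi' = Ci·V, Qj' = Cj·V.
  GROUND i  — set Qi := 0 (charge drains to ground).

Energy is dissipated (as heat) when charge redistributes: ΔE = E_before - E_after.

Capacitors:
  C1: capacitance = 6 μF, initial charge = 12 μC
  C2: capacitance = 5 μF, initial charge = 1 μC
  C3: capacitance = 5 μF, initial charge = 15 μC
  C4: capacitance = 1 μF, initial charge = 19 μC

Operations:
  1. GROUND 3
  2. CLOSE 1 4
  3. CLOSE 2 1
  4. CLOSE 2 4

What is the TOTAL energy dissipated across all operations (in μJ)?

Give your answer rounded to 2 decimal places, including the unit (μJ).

Answer: 172.28 μJ

Derivation:
Initial: C1(6μF, Q=12μC, V=2.00V), C2(5μF, Q=1μC, V=0.20V), C3(5μF, Q=15μC, V=3.00V), C4(1μF, Q=19μC, V=19.00V)
Op 1: GROUND 3: Q3=0; energy lost=22.500
Op 2: CLOSE 1-4: Q_total=31.00, C_total=7.00, V=4.43; Q1=26.57, Q4=4.43; dissipated=123.857
Op 3: CLOSE 2-1: Q_total=27.57, C_total=11.00, V=2.51; Q2=12.53, Q1=15.04; dissipated=24.383
Op 4: CLOSE 2-4: Q_total=16.96, C_total=6.00, V=2.83; Q2=14.13, Q4=2.83; dissipated=1.539
Total dissipated: 172.279 μJ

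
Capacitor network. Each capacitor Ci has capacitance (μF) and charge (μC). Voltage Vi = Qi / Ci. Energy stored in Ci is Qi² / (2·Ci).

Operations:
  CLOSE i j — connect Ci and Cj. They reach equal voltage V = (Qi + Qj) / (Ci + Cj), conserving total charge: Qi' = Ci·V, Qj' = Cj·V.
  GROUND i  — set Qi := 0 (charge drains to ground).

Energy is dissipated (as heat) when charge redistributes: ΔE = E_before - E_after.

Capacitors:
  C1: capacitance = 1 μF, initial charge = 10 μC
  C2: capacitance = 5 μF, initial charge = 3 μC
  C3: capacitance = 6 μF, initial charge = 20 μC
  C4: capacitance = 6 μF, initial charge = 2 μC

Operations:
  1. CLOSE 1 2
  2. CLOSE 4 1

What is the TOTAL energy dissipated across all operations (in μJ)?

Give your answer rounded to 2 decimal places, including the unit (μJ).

Initial: C1(1μF, Q=10μC, V=10.00V), C2(5μF, Q=3μC, V=0.60V), C3(6μF, Q=20μC, V=3.33V), C4(6μF, Q=2μC, V=0.33V)
Op 1: CLOSE 1-2: Q_total=13.00, C_total=6.00, V=2.17; Q1=2.17, Q2=10.83; dissipated=36.817
Op 2: CLOSE 4-1: Q_total=4.17, C_total=7.00, V=0.60; Q4=3.57, Q1=0.60; dissipated=1.440
Total dissipated: 38.257 μJ

Answer: 38.26 μJ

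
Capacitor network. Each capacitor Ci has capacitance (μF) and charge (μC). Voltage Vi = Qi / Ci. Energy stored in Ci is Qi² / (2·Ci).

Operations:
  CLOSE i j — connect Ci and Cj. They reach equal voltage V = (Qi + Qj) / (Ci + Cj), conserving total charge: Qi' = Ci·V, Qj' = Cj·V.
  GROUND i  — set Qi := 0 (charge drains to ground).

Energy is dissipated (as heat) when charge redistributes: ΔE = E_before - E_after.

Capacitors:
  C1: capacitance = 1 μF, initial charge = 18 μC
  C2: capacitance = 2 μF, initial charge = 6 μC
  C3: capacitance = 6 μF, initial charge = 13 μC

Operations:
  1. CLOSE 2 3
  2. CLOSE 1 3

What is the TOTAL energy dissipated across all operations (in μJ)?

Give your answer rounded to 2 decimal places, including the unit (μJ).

Answer: 105.15 μJ

Derivation:
Initial: C1(1μF, Q=18μC, V=18.00V), C2(2μF, Q=6μC, V=3.00V), C3(6μF, Q=13μC, V=2.17V)
Op 1: CLOSE 2-3: Q_total=19.00, C_total=8.00, V=2.38; Q2=4.75, Q3=14.25; dissipated=0.521
Op 2: CLOSE 1-3: Q_total=32.25, C_total=7.00, V=4.61; Q1=4.61, Q3=27.64; dissipated=104.632
Total dissipated: 105.153 μJ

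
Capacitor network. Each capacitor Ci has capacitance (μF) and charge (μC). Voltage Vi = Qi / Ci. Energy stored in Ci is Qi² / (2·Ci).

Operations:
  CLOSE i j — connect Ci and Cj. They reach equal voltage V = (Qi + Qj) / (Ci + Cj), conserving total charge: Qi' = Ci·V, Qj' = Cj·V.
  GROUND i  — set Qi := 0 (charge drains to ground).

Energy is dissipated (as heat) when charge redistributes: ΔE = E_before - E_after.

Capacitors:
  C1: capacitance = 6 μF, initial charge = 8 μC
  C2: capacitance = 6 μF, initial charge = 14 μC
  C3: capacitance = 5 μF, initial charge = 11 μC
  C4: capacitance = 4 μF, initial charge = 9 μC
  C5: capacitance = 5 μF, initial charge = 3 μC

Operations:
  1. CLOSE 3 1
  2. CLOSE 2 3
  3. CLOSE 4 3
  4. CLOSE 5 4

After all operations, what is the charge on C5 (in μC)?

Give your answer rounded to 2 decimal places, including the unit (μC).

Answer: 6.43 μC

Derivation:
Initial: C1(6μF, Q=8μC, V=1.33V), C2(6μF, Q=14μC, V=2.33V), C3(5μF, Q=11μC, V=2.20V), C4(4μF, Q=9μC, V=2.25V), C5(5μF, Q=3μC, V=0.60V)
Op 1: CLOSE 3-1: Q_total=19.00, C_total=11.00, V=1.73; Q3=8.64, Q1=10.36; dissipated=1.024
Op 2: CLOSE 2-3: Q_total=22.64, C_total=11.00, V=2.06; Q2=12.35, Q3=10.29; dissipated=0.501
Op 3: CLOSE 4-3: Q_total=19.29, C_total=9.00, V=2.14; Q4=8.57, Q3=10.72; dissipated=0.041
Op 4: CLOSE 5-4: Q_total=11.57, C_total=9.00, V=1.29; Q5=6.43, Q4=5.14; dissipated=2.646
Final charges: Q1=10.36, Q2=12.35, Q3=10.72, Q4=5.14, Q5=6.43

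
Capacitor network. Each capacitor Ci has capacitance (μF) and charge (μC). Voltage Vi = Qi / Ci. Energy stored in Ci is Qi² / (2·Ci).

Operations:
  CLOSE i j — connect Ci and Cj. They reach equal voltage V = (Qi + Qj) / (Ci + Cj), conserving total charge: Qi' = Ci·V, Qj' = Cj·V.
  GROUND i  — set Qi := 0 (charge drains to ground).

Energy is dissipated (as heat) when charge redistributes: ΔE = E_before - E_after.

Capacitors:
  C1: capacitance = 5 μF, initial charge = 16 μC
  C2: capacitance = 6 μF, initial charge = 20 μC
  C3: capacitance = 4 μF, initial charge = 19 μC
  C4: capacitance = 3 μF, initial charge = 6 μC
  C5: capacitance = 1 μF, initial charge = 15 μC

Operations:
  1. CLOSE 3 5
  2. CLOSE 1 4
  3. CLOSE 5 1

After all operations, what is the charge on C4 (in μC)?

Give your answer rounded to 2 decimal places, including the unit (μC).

Answer: 8.25 μC

Derivation:
Initial: C1(5μF, Q=16μC, V=3.20V), C2(6μF, Q=20μC, V=3.33V), C3(4μF, Q=19μC, V=4.75V), C4(3μF, Q=6μC, V=2.00V), C5(1μF, Q=15μC, V=15.00V)
Op 1: CLOSE 3-5: Q_total=34.00, C_total=5.00, V=6.80; Q3=27.20, Q5=6.80; dissipated=42.025
Op 2: CLOSE 1-4: Q_total=22.00, C_total=8.00, V=2.75; Q1=13.75, Q4=8.25; dissipated=1.350
Op 3: CLOSE 5-1: Q_total=20.55, C_total=6.00, V=3.42; Q5=3.42, Q1=17.12; dissipated=6.834
Final charges: Q1=17.12, Q2=20.00, Q3=27.20, Q4=8.25, Q5=3.42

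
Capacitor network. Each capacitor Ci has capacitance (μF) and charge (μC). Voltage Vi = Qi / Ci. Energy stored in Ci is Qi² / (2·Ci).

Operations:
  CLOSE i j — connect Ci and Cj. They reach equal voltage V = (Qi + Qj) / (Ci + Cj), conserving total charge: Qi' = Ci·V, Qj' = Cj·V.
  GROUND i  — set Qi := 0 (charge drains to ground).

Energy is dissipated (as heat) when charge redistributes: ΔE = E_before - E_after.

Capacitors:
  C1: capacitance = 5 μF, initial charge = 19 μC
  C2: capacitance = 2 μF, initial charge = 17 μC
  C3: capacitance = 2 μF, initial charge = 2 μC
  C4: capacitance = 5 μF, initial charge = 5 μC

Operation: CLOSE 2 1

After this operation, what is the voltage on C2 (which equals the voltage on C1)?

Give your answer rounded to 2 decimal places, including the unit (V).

Initial: C1(5μF, Q=19μC, V=3.80V), C2(2μF, Q=17μC, V=8.50V), C3(2μF, Q=2μC, V=1.00V), C4(5μF, Q=5μC, V=1.00V)
Op 1: CLOSE 2-1: Q_total=36.00, C_total=7.00, V=5.14; Q2=10.29, Q1=25.71; dissipated=15.779

Answer: 5.14 V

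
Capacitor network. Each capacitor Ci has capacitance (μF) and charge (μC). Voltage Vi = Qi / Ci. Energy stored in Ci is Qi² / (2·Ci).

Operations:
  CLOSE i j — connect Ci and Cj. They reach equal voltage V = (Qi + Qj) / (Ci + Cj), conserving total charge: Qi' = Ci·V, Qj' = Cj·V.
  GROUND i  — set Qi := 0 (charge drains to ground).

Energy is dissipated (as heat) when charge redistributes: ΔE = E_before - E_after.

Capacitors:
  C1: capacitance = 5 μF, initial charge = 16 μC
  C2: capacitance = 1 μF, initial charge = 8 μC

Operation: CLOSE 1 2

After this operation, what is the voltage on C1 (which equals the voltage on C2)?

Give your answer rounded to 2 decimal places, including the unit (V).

Answer: 4.00 V

Derivation:
Initial: C1(5μF, Q=16μC, V=3.20V), C2(1μF, Q=8μC, V=8.00V)
Op 1: CLOSE 1-2: Q_total=24.00, C_total=6.00, V=4.00; Q1=20.00, Q2=4.00; dissipated=9.600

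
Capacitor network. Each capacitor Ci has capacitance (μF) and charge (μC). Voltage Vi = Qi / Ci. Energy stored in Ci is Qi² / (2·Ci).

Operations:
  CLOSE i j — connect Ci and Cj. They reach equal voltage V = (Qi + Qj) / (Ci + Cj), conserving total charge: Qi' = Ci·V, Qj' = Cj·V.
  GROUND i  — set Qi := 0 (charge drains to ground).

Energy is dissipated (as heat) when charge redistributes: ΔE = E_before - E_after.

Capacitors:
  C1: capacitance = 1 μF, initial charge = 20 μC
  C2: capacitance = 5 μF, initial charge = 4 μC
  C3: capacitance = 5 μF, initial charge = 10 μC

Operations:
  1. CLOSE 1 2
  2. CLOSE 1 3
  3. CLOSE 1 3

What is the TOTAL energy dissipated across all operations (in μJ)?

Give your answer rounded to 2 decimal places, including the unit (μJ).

Answer: 155.27 μJ

Derivation:
Initial: C1(1μF, Q=20μC, V=20.00V), C2(5μF, Q=4μC, V=0.80V), C3(5μF, Q=10μC, V=2.00V)
Op 1: CLOSE 1-2: Q_total=24.00, C_total=6.00, V=4.00; Q1=4.00, Q2=20.00; dissipated=153.600
Op 2: CLOSE 1-3: Q_total=14.00, C_total=6.00, V=2.33; Q1=2.33, Q3=11.67; dissipated=1.667
Op 3: CLOSE 1-3: Q_total=14.00, C_total=6.00, V=2.33; Q1=2.33, Q3=11.67; dissipated=0.000
Total dissipated: 155.267 μJ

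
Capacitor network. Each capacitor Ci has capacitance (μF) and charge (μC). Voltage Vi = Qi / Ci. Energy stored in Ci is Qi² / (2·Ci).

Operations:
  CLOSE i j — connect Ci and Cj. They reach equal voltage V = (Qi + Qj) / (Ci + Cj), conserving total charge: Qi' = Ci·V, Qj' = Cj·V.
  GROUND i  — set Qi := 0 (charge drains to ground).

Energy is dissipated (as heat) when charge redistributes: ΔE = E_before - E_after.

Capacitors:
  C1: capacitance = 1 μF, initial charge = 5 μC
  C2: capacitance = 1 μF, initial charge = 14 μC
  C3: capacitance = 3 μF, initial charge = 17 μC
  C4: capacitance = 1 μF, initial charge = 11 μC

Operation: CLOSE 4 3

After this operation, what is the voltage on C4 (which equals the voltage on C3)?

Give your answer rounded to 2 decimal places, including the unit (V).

Answer: 7.00 V

Derivation:
Initial: C1(1μF, Q=5μC, V=5.00V), C2(1μF, Q=14μC, V=14.00V), C3(3μF, Q=17μC, V=5.67V), C4(1μF, Q=11μC, V=11.00V)
Op 1: CLOSE 4-3: Q_total=28.00, C_total=4.00, V=7.00; Q4=7.00, Q3=21.00; dissipated=10.667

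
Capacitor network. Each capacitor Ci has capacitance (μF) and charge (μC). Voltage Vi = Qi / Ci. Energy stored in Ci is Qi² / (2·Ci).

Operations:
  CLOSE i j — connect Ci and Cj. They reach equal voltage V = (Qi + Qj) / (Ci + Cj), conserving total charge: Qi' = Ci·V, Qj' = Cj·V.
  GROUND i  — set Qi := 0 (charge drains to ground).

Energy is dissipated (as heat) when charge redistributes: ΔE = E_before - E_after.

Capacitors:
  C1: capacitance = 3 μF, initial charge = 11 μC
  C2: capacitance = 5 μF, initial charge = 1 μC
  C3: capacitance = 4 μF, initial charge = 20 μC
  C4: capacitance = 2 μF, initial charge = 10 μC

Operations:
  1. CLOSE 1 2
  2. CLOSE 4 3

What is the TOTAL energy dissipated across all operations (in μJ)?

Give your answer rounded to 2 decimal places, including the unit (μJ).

Initial: C1(3μF, Q=11μC, V=3.67V), C2(5μF, Q=1μC, V=0.20V), C3(4μF, Q=20μC, V=5.00V), C4(2μF, Q=10μC, V=5.00V)
Op 1: CLOSE 1-2: Q_total=12.00, C_total=8.00, V=1.50; Q1=4.50, Q2=7.50; dissipated=11.267
Op 2: CLOSE 4-3: Q_total=30.00, C_total=6.00, V=5.00; Q4=10.00, Q3=20.00; dissipated=0.000
Total dissipated: 11.267 μJ

Answer: 11.27 μJ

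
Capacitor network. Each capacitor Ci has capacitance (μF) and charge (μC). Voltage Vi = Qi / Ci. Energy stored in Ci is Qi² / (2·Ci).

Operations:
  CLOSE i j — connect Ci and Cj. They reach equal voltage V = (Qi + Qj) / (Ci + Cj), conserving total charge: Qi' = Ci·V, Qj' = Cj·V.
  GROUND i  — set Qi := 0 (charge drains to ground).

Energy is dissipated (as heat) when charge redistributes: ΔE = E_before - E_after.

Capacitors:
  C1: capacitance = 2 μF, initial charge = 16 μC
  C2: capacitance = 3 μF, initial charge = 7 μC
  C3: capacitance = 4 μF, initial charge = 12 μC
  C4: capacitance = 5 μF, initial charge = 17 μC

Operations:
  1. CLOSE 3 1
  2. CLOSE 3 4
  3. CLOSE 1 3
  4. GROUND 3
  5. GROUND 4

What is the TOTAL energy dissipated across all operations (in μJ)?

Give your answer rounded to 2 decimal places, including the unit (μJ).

Initial: C1(2μF, Q=16μC, V=8.00V), C2(3μF, Q=7μC, V=2.33V), C3(4μF, Q=12μC, V=3.00V), C4(5μF, Q=17μC, V=3.40V)
Op 1: CLOSE 3-1: Q_total=28.00, C_total=6.00, V=4.67; Q3=18.67, Q1=9.33; dissipated=16.667
Op 2: CLOSE 3-4: Q_total=35.67, C_total=9.00, V=3.96; Q3=15.85, Q4=19.81; dissipated=1.783
Op 3: CLOSE 1-3: Q_total=25.19, C_total=6.00, V=4.20; Q1=8.40, Q3=16.79; dissipated=0.330
Op 4: GROUND 3: Q3=0; energy lost=35.239
Op 5: GROUND 4: Q4=0; energy lost=39.263
Total dissipated: 93.281 μJ

Answer: 93.28 μJ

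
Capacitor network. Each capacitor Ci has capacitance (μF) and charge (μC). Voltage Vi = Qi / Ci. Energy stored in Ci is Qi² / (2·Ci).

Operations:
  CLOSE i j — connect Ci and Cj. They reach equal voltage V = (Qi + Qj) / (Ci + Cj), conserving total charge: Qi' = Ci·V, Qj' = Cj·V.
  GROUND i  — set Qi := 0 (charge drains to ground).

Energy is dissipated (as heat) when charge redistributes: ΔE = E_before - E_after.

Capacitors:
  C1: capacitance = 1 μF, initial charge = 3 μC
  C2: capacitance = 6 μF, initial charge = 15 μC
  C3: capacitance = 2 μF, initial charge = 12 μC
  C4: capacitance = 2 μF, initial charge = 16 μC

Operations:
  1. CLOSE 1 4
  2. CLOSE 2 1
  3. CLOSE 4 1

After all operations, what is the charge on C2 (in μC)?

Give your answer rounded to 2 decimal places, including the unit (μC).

Answer: 18.29 μC

Derivation:
Initial: C1(1μF, Q=3μC, V=3.00V), C2(6μF, Q=15μC, V=2.50V), C3(2μF, Q=12μC, V=6.00V), C4(2μF, Q=16μC, V=8.00V)
Op 1: CLOSE 1-4: Q_total=19.00, C_total=3.00, V=6.33; Q1=6.33, Q4=12.67; dissipated=8.333
Op 2: CLOSE 2-1: Q_total=21.33, C_total=7.00, V=3.05; Q2=18.29, Q1=3.05; dissipated=6.298
Op 3: CLOSE 4-1: Q_total=15.71, C_total=3.00, V=5.24; Q4=10.48, Q1=5.24; dissipated=3.599
Final charges: Q1=5.24, Q2=18.29, Q3=12.00, Q4=10.48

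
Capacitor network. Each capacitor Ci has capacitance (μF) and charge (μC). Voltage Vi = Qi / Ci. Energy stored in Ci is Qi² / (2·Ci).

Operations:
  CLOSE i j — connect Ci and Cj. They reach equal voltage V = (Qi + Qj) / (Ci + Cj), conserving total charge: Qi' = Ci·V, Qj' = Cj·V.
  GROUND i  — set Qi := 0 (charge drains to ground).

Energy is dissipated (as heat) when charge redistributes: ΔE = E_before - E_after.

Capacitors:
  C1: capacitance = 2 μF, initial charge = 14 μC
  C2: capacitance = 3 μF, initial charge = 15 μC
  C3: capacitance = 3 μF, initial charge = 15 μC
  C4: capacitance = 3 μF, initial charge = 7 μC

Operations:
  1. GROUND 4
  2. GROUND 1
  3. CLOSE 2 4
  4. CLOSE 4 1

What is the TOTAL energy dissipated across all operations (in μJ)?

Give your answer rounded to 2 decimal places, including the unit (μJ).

Initial: C1(2μF, Q=14μC, V=7.00V), C2(3μF, Q=15μC, V=5.00V), C3(3μF, Q=15μC, V=5.00V), C4(3μF, Q=7μC, V=2.33V)
Op 1: GROUND 4: Q4=0; energy lost=8.167
Op 2: GROUND 1: Q1=0; energy lost=49.000
Op 3: CLOSE 2-4: Q_total=15.00, C_total=6.00, V=2.50; Q2=7.50, Q4=7.50; dissipated=18.750
Op 4: CLOSE 4-1: Q_total=7.50, C_total=5.00, V=1.50; Q4=4.50, Q1=3.00; dissipated=3.750
Total dissipated: 79.667 μJ

Answer: 79.67 μJ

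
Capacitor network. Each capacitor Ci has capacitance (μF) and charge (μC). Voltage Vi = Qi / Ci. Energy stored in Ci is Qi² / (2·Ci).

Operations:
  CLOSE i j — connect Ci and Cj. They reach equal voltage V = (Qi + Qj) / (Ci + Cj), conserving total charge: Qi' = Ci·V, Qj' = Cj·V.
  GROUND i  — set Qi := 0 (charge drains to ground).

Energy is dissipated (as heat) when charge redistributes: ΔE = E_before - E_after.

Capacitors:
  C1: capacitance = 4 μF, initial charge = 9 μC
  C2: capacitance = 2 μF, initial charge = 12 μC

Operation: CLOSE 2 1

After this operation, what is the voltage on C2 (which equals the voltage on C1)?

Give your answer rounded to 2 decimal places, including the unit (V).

Initial: C1(4μF, Q=9μC, V=2.25V), C2(2μF, Q=12μC, V=6.00V)
Op 1: CLOSE 2-1: Q_total=21.00, C_total=6.00, V=3.50; Q2=7.00, Q1=14.00; dissipated=9.375

Answer: 3.50 V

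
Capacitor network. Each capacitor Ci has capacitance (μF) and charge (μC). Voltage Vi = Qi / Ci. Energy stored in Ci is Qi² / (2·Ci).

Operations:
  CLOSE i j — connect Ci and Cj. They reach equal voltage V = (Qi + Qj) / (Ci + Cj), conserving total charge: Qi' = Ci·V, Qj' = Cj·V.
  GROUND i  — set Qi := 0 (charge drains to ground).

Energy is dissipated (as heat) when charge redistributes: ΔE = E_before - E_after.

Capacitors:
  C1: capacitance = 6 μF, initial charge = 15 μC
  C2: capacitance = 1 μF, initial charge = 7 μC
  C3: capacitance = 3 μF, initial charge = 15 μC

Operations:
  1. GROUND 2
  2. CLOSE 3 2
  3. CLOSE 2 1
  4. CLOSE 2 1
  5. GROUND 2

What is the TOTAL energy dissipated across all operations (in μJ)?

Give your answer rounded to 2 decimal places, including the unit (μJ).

Initial: C1(6μF, Q=15μC, V=2.50V), C2(1μF, Q=7μC, V=7.00V), C3(3μF, Q=15μC, V=5.00V)
Op 1: GROUND 2: Q2=0; energy lost=24.500
Op 2: CLOSE 3-2: Q_total=15.00, C_total=4.00, V=3.75; Q3=11.25, Q2=3.75; dissipated=9.375
Op 3: CLOSE 2-1: Q_total=18.75, C_total=7.00, V=2.68; Q2=2.68, Q1=16.07; dissipated=0.670
Op 4: CLOSE 2-1: Q_total=18.75, C_total=7.00, V=2.68; Q2=2.68, Q1=16.07; dissipated=0.000
Op 5: GROUND 2: Q2=0; energy lost=3.587
Total dissipated: 38.132 μJ

Answer: 38.13 μJ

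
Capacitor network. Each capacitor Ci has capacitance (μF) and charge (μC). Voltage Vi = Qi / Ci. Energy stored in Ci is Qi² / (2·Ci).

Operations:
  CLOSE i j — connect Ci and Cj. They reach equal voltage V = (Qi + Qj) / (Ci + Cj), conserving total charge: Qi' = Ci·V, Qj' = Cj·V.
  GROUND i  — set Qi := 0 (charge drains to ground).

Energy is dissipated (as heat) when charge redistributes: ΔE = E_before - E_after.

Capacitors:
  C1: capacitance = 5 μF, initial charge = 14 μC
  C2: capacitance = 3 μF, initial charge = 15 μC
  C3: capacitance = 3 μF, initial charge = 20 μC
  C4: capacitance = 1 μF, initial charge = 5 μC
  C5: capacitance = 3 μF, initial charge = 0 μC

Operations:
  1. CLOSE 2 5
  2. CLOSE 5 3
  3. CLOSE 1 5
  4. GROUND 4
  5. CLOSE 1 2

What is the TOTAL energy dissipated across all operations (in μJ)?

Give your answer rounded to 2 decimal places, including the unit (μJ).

Initial: C1(5μF, Q=14μC, V=2.80V), C2(3μF, Q=15μC, V=5.00V), C3(3μF, Q=20μC, V=6.67V), C4(1μF, Q=5μC, V=5.00V), C5(3μF, Q=0μC, V=0.00V)
Op 1: CLOSE 2-5: Q_total=15.00, C_total=6.00, V=2.50; Q2=7.50, Q5=7.50; dissipated=18.750
Op 2: CLOSE 5-3: Q_total=27.50, C_total=6.00, V=4.58; Q5=13.75, Q3=13.75; dissipated=13.021
Op 3: CLOSE 1-5: Q_total=27.75, C_total=8.00, V=3.47; Q1=17.34, Q5=10.41; dissipated=2.982
Op 4: GROUND 4: Q4=0; energy lost=12.500
Op 5: CLOSE 1-2: Q_total=24.84, C_total=8.00, V=3.11; Q1=15.53, Q2=9.32; dissipated=0.880
Total dissipated: 48.132 μJ

Answer: 48.13 μJ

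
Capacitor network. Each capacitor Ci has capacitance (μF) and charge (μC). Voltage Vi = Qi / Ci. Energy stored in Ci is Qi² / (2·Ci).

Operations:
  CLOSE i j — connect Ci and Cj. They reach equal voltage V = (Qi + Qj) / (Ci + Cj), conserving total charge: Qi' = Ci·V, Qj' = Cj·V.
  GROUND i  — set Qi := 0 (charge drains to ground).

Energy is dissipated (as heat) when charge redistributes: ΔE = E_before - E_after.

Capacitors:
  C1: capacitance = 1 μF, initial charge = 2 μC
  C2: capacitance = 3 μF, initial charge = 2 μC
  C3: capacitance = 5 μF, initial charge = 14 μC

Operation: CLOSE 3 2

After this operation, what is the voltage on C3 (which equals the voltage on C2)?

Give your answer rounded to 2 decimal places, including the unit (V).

Answer: 2.00 V

Derivation:
Initial: C1(1μF, Q=2μC, V=2.00V), C2(3μF, Q=2μC, V=0.67V), C3(5μF, Q=14μC, V=2.80V)
Op 1: CLOSE 3-2: Q_total=16.00, C_total=8.00, V=2.00; Q3=10.00, Q2=6.00; dissipated=4.267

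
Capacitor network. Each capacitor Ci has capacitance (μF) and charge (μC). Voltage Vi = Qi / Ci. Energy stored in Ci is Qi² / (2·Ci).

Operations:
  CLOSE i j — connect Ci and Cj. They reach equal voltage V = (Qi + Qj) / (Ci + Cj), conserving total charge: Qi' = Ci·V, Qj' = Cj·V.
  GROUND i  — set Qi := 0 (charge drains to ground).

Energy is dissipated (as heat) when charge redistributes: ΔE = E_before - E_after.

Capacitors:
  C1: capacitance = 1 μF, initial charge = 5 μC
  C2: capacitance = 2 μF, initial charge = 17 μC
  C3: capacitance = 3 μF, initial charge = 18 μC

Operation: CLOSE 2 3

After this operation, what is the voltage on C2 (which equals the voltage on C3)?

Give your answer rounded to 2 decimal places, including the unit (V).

Answer: 7.00 V

Derivation:
Initial: C1(1μF, Q=5μC, V=5.00V), C2(2μF, Q=17μC, V=8.50V), C3(3μF, Q=18μC, V=6.00V)
Op 1: CLOSE 2-3: Q_total=35.00, C_total=5.00, V=7.00; Q2=14.00, Q3=21.00; dissipated=3.750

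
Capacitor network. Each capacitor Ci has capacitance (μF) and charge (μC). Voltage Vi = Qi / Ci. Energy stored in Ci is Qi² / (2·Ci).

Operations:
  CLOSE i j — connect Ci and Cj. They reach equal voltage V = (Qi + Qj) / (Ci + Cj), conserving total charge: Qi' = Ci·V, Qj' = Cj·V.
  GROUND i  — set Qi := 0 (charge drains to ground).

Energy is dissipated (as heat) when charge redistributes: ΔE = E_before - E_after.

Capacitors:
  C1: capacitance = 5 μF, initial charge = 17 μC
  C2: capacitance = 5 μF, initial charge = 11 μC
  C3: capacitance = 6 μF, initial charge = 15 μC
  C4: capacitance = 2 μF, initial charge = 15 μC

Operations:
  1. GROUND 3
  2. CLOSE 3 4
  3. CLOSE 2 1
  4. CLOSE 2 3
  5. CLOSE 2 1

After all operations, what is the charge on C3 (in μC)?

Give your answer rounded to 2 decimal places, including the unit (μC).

Answer: 13.77 μC

Derivation:
Initial: C1(5μF, Q=17μC, V=3.40V), C2(5μF, Q=11μC, V=2.20V), C3(6μF, Q=15μC, V=2.50V), C4(2μF, Q=15μC, V=7.50V)
Op 1: GROUND 3: Q3=0; energy lost=18.750
Op 2: CLOSE 3-4: Q_total=15.00, C_total=8.00, V=1.88; Q3=11.25, Q4=3.75; dissipated=42.188
Op 3: CLOSE 2-1: Q_total=28.00, C_total=10.00, V=2.80; Q2=14.00, Q1=14.00; dissipated=1.800
Op 4: CLOSE 2-3: Q_total=25.25, C_total=11.00, V=2.30; Q2=11.48, Q3=13.77; dissipated=1.167
Op 5: CLOSE 2-1: Q_total=25.48, C_total=10.00, V=2.55; Q2=12.74, Q1=12.74; dissipated=0.318
Final charges: Q1=12.74, Q2=12.74, Q3=13.77, Q4=3.75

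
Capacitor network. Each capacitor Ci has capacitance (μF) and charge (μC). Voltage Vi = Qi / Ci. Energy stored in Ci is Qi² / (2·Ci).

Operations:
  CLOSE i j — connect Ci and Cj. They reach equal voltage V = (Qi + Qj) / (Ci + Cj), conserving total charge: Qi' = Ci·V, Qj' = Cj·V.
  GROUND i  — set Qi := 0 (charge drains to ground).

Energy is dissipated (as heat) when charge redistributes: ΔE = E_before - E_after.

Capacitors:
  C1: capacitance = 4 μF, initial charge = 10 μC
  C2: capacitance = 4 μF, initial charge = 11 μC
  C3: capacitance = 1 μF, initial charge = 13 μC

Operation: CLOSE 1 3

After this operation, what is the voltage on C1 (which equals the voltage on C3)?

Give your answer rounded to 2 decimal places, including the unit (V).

Initial: C1(4μF, Q=10μC, V=2.50V), C2(4μF, Q=11μC, V=2.75V), C3(1μF, Q=13μC, V=13.00V)
Op 1: CLOSE 1-3: Q_total=23.00, C_total=5.00, V=4.60; Q1=18.40, Q3=4.60; dissipated=44.100

Answer: 4.60 V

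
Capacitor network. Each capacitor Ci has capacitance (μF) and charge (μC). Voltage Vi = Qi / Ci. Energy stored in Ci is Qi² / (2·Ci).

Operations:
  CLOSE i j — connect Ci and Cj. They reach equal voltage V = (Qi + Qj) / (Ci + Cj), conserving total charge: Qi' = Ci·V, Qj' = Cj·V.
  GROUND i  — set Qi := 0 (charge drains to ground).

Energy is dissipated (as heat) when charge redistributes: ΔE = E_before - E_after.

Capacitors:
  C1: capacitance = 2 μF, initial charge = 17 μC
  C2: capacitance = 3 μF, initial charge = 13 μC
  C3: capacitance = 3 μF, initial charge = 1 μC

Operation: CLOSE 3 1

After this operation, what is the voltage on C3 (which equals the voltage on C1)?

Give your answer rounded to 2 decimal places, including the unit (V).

Answer: 3.60 V

Derivation:
Initial: C1(2μF, Q=17μC, V=8.50V), C2(3μF, Q=13μC, V=4.33V), C3(3μF, Q=1μC, V=0.33V)
Op 1: CLOSE 3-1: Q_total=18.00, C_total=5.00, V=3.60; Q3=10.80, Q1=7.20; dissipated=40.017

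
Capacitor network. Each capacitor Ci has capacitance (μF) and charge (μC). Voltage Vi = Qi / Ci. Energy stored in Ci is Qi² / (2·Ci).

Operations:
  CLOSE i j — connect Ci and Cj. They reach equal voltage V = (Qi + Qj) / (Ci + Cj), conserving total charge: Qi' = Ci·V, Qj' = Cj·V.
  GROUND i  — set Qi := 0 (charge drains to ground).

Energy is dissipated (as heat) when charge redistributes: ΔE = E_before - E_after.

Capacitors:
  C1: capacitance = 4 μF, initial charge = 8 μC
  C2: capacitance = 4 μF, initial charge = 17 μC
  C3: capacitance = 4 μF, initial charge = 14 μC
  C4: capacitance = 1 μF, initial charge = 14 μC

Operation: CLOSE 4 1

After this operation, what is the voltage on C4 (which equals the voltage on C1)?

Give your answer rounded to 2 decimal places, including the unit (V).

Answer: 4.40 V

Derivation:
Initial: C1(4μF, Q=8μC, V=2.00V), C2(4μF, Q=17μC, V=4.25V), C3(4μF, Q=14μC, V=3.50V), C4(1μF, Q=14μC, V=14.00V)
Op 1: CLOSE 4-1: Q_total=22.00, C_total=5.00, V=4.40; Q4=4.40, Q1=17.60; dissipated=57.600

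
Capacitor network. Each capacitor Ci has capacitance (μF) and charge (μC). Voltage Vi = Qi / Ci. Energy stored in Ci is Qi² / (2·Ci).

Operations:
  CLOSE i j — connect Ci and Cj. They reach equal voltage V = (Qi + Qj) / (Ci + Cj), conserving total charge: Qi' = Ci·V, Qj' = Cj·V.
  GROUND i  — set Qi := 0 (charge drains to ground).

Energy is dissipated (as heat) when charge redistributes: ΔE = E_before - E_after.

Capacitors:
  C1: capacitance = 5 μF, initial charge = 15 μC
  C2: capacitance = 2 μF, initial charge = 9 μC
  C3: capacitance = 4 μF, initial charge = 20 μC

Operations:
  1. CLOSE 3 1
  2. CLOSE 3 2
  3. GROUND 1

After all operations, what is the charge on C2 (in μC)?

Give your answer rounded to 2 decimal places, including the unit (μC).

Answer: 8.19 μC

Derivation:
Initial: C1(5μF, Q=15μC, V=3.00V), C2(2μF, Q=9μC, V=4.50V), C3(4μF, Q=20μC, V=5.00V)
Op 1: CLOSE 3-1: Q_total=35.00, C_total=9.00, V=3.89; Q3=15.56, Q1=19.44; dissipated=4.444
Op 2: CLOSE 3-2: Q_total=24.56, C_total=6.00, V=4.09; Q3=16.37, Q2=8.19; dissipated=0.249
Op 3: GROUND 1: Q1=0; energy lost=37.809
Final charges: Q1=0.00, Q2=8.19, Q3=16.37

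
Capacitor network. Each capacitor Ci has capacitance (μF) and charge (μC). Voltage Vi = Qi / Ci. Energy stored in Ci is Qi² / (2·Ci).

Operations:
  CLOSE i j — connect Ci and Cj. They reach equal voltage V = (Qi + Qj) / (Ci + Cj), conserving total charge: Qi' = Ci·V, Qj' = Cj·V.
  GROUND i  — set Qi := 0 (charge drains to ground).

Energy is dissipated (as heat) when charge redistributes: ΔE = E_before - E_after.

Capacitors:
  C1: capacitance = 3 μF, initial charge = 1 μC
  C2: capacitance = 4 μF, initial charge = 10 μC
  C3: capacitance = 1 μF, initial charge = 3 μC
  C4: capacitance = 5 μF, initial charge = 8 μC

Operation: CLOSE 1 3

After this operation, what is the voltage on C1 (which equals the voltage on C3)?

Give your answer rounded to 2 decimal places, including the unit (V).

Answer: 1.00 V

Derivation:
Initial: C1(3μF, Q=1μC, V=0.33V), C2(4μF, Q=10μC, V=2.50V), C3(1μF, Q=3μC, V=3.00V), C4(5μF, Q=8μC, V=1.60V)
Op 1: CLOSE 1-3: Q_total=4.00, C_total=4.00, V=1.00; Q1=3.00, Q3=1.00; dissipated=2.667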